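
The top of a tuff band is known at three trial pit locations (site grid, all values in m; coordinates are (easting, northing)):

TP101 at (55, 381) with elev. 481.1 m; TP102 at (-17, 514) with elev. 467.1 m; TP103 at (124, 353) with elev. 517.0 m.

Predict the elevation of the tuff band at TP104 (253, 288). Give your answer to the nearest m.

581 m

Two edge vectors: TP101→TP102 = (-72, 133, -14), TP101→TP103 = (69, -28, 35.9).
Normal n = (TP101→TP102) × (TP101→TP103) = (4382.7, 1618.8, -7161).
So ∂z/∂E = −n_x/n_z = 0.61202 and ∂z/∂N = −n_y/n_z = 0.22606.
Intercept c from TP101: 481.1 − 33.66 − 86.13 = 361.31.
At (253, 288): z = 154.8 + 65.1 + 361.31 = 581.3 m.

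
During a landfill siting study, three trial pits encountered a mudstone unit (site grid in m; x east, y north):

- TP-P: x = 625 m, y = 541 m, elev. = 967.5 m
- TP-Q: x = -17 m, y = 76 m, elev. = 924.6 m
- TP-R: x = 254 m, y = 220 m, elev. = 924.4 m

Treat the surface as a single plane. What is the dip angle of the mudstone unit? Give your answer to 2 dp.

Two edge vectors: TP-P→TP-Q = (-642, -465, -42.9), TP-P→TP-R = (-371, -321, -43.1).
Normal n = (TP-P→TP-Q) × (TP-P→TP-R) = (6270.6, -11754.3, 33567).
So ∂z/∂x = −n_x/n_z = −0.18681 and ∂z/∂y = −n_y/n_z = 0.35017.
Gradient magnitude |∇z| = √(a² + b²) = √(0.03490 + 0.12262) = 0.39689.
True dip = arctan(0.39689) = 21.65°, dipping toward SSE (azimuth ≈ 152°).

21.65°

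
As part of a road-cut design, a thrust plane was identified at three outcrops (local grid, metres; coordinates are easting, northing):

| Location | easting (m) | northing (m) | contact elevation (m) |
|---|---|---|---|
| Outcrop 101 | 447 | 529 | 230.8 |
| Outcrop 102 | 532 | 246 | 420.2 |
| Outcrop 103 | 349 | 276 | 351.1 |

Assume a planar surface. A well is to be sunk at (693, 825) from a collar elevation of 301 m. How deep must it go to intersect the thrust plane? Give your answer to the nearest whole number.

174 m

Let the plane be z = a·easting + b·northing + c.
Outcrop 102−Outcrop 101: 85a − 283b = 189.4;  Outcrop 103−Outcrop 101: −98a − 253b = 120.3.
Solving gives a = 0.28175, b = −0.58463.
Then c = 230.8 − a·447 − b·529 = 414.13.
At (693, 825): z_contact = 195.3 − 482.3 + 414.13 = 127.1 m.
Depth below ground = 301 − 127.1 = 174 m.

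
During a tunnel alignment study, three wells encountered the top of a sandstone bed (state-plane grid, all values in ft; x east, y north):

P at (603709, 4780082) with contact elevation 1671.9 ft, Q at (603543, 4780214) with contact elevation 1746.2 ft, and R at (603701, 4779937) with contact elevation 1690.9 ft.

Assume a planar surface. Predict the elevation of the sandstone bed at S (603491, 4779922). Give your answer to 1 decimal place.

Two edge vectors: P→Q = (-166, 132, 74.3), P→R = (-8, -145, 19).
Normal n = (P→Q) × (P→R) = (13281.5, 2559.6, 25126).
So ∂z/∂x = −n_x/n_z = −0.528595877 and ∂z/∂y = −n_y/n_z = −0.101870572.
Intercept c from P: 1671.9 + 319118.09 + 486949.69 = 807739.68.
At (603491, 4779922): z = −319002.9 − 486933.4 + 807739.68 = 1803.4 ft.

1803.4 ft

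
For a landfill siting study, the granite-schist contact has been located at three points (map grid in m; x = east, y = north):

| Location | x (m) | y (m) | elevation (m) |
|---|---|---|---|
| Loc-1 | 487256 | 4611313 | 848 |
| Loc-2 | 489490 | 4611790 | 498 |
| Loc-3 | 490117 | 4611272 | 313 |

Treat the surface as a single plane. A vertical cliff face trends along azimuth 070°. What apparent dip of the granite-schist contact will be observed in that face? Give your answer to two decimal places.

7.32°

Two edge vectors: Loc-1→Loc-2 = (2234, 477, -350), Loc-1→Loc-3 = (2861, -41, -535).
Normal n = (Loc-1→Loc-2) × (Loc-1→Loc-3) = (-269545, 193840, -1456291).
So ∂z/∂x = −n_x/n_z = −0.18509 and ∂z/∂y = −n_y/n_z = 0.13311.
Unit vector along 070° is (sin 70°, cos 70°) = (0.9397, 0.3420).
Slope in that direction = a·(0.9397) + b·(0.3420) = −0.12840.
Apparent dip = arctan|0.12840| = 7.32° (true dip is 12.8°, so apparent ≤ true as expected).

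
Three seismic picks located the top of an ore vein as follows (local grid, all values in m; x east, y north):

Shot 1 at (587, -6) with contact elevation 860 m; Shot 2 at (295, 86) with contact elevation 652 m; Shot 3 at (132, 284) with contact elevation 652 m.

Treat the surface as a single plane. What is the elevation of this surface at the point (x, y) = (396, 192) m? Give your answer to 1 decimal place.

833.1 m

Let the plane be z = a·x + b·y + c.
Shot 2−Shot 1: −292a + 92b = −208;  Shot 3−Shot 1: −455a + 290b = −208.
Solving gives a = 0.96179, b = 0.79178.
Then c = 860 − a·587 − b·-6 = 300.18.
At (396, 192): z = 380.9 + 152.0 + 300.18 = 833.1 m.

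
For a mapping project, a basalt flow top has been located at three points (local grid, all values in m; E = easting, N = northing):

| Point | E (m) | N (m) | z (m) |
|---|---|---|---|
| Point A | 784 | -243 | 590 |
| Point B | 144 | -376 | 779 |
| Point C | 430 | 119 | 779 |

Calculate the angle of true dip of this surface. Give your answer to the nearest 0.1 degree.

Let the plane be z = a·E + b·N + c.
Point B−Point A: −640a − 133b = 189;  Point C−Point A: −354a + 362b = 189.
Solving gives a = −0.33561, b = 0.19391.
Gradient magnitude |∇z| = √(a² + b²) = √(0.11263 + 0.03760) = 0.38760.
True dip = arctan(0.38760) = 21.2°, dipping toward ESE (azimuth ≈ 120°).

21.2°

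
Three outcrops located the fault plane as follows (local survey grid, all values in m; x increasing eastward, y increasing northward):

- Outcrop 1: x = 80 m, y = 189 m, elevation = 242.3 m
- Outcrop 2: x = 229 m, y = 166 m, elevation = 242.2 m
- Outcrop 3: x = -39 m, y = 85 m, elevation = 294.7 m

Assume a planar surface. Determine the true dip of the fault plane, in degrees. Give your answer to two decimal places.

23.40°

Let the plane be z = a·x + b·y + c.
Outcrop 2−Outcrop 1: 149a − 23b = −0.1;  Outcrop 3−Outcrop 1: −119a − 104b = 52.4.
Solving gives a = −0.06667, b = −0.42756.
Gradient magnitude |∇z| = √(a² + b²) = √(0.00444 + 0.18281) = 0.43273.
True dip = arctan(0.43273) = 23.40°, dipping toward N (azimuth ≈ 009°).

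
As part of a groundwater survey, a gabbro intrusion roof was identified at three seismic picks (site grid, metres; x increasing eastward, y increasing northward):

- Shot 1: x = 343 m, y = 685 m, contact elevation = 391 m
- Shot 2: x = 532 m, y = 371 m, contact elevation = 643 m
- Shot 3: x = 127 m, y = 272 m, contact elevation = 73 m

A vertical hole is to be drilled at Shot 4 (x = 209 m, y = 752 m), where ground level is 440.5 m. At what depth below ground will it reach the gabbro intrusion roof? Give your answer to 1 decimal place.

234.2 m

Let the plane be z = a·x + b·y + c.
Shot 2−Shot 1: 189a − 314b = 252;  Shot 3−Shot 1: −216a − 413b = −318.
Solving gives a = 1.39791, b = 0.03887.
Then c = 391 − a·343 − b·685 = −115.11.
At (209, 752): z_contact = 292.16 + 29.23 − 115.11 = 206.28 m.
Depth below ground = 440.5 − 206.28 = 234.2 m.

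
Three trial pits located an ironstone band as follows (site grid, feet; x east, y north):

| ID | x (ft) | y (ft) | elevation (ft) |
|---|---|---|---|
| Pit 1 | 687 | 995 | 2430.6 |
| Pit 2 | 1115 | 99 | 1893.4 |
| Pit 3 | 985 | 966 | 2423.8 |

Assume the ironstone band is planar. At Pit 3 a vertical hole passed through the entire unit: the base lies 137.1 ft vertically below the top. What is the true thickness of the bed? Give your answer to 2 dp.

Let the plane be z = a·x + b·y + c.
Pit 2−Pit 1: 428a − 896b = −537.2;  Pit 3−Pit 1: 298a − 29b = −6.8.
Solving gives a = 0.03726, b = 0.61735.
|∇z| = √(a²+b²) = 0.61847, so dip δ = arctan(0.61847) = 31.74°.
True thickness = vertical thickness × cos δ = 137.1 × cos 31.74° = 116.60 ft.

116.60 ft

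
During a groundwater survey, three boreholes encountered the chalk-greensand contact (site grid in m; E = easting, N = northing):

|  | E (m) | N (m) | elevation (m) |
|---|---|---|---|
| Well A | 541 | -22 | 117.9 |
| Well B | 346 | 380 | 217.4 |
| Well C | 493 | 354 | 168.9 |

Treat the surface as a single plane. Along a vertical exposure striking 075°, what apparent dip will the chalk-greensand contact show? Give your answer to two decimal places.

15.51°

Two edge vectors: Well A→Well B = (-195, 402, 99.5), Well A→Well C = (-48, 376, 51).
Normal n = (Well A→Well B) × (Well A→Well C) = (-16910, 5169, -54024).
So ∂z/∂E = −n_x/n_z = −0.31301 and ∂z/∂N = −n_y/n_z = 0.09568.
Unit vector along 075° is (sin 75°, cos 75°) = (0.9659, 0.2588).
Slope in that direction = a·(0.9659) + b·(0.2588) = −0.27758.
Apparent dip = arctan|0.27758| = 15.51° (true dip is 18.1°, so apparent ≤ true as expected).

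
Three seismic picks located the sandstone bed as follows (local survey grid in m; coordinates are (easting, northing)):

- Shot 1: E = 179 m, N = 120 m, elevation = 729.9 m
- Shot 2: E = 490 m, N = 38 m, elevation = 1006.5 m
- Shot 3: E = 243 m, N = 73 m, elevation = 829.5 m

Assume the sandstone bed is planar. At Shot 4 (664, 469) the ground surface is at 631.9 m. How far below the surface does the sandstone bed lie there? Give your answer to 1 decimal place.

Let the plane be z = a·E + b·N + c.
Shot 2−Shot 1: 311a − 82b = 276.6;  Shot 3−Shot 1: 64a − 47b = 99.6.
Solving gives a = 0.51585, b = −1.41671.
Then c = 729.9 − a·179 − b·120 = 807.57.
At (664, 469): z_contact = 342.52 − 664.44 + 807.57 = 485.65 m.
Depth below ground = 631.9 − 485.65 = 146.2 m.

146.2 m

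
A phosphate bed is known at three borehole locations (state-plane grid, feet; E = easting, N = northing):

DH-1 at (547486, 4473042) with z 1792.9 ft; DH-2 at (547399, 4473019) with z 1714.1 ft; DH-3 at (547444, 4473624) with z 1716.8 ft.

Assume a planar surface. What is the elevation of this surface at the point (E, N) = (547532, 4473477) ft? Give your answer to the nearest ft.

1807 ft

Two edge vectors: DH-1→DH-2 = (-87, -23, -78.8), DH-1→DH-3 = (-42, 582, -76.1).
Normal n = (DH-1→DH-2) × (DH-1→DH-3) = (47611.9, -3311.1, -51600).
So ∂z/∂E = −n_x/n_z = 0.92271124 and ∂z/∂N = −n_y/n_z = −0.06416860.
Intercept c from DH-1: 1792.9 − 505171.49 + 287028.86 = −216349.72.
At (547532, 4473477): z = 505213.9 − 287056.8 − 216349.72 = 1807.4 ft.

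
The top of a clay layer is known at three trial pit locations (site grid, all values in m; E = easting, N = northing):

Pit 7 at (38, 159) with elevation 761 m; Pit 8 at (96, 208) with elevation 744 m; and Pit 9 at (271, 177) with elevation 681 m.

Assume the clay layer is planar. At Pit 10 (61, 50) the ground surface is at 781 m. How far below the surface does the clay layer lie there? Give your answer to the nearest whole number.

35 m

Two edge vectors: Pit 7→Pit 8 = (58, 49, -17), Pit 7→Pit 9 = (233, 18, -80).
Normal n = (Pit 7→Pit 8) × (Pit 7→Pit 9) = (-3614, 679, -10373).
So ∂z/∂E = −n_x/n_z = −0.34840 and ∂z/∂N = −n_y/n_z = 0.06546.
Intercept c from Pit 7: 761 + 13.24 − 10.41 = 763.83.
At (61, 50): z_contact = −21.3 + 3.3 + 763.83 = 745.9 m.
Depth below ground = 781 − 745.9 = 35 m.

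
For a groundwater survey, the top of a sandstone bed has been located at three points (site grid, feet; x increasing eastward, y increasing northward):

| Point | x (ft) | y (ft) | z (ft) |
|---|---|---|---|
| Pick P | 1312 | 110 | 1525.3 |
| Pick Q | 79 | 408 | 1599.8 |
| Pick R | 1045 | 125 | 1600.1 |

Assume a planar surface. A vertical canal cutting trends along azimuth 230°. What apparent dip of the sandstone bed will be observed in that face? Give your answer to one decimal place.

45.8°

Let the plane be z = a·x + b·y + c.
Pick Q−Pick P: −1233a + 298b = 74.5;  Pick R−Pick P: −267a + 15b = 74.8.
Solving gives a = −0.34669, b = −1.18447.
Unit vector along 230° is (sin 230°, cos 230°) = (-0.7660, -0.6428).
Slope in that direction = a·(-0.7660) + b·(-0.6428) = 1.02695.
Apparent dip = arctan|1.02695| = 45.8° (true dip is 51.0°, so apparent ≤ true as expected).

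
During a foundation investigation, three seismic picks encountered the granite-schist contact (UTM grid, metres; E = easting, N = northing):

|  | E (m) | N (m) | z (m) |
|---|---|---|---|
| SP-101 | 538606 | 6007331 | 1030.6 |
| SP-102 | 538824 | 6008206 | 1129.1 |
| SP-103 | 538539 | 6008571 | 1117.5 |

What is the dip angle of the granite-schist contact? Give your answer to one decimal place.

9.1°

Two edge vectors: SP-101→SP-102 = (218, 875, 98.5), SP-101→SP-103 = (-67, 1240, 86.9).
Normal n = (SP-101→SP-102) × (SP-101→SP-103) = (-46102.5, -25543.7, 328945).
So ∂z/∂E = −n_x/n_z = 0.14015 and ∂z/∂N = −n_y/n_z = 0.07765.
Gradient magnitude |∇z| = √(a² + b²) = √(0.01964 + 0.00603) = 0.16023.
True dip = arctan(0.16023) = 9.1°, dipping toward WSW (azimuth ≈ 241°).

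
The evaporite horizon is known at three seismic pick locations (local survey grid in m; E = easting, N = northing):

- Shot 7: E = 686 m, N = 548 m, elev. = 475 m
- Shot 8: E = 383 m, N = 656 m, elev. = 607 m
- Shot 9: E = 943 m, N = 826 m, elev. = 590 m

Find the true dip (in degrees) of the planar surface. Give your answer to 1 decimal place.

33.1°

Let the plane be z = a·E + b·N + c.
Shot 8−Shot 7: −303a + 108b = 132;  Shot 9−Shot 7: 257a + 278b = 115.
Solving gives a = −0.21677, b = 0.61406.
Gradient magnitude |∇z| = √(a² + b²) = √(0.04699 + 0.37707) = 0.65120.
True dip = arctan(0.65120) = 33.1°, dipping toward SSE (azimuth ≈ 161°).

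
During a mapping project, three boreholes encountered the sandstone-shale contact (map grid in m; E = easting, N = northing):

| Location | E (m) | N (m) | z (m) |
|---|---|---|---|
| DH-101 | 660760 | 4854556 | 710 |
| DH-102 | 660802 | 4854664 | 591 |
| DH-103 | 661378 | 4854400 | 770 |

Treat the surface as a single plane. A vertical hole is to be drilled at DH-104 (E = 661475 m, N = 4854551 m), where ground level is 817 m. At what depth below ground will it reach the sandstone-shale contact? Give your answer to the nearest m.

220 m

Two edge vectors: DH-101→DH-102 = (42, 108, -119), DH-101→DH-103 = (618, -156, 60).
Normal n = (DH-101→DH-102) × (DH-101→DH-103) = (-12084, -76062, -73296).
So ∂z/∂E = −n_x/n_z = −0.16486575 and ∂z/∂N = −n_y/n_z = −1.03773739.
Intercept c from DH-101: 710 + 108936.69 + 5037754.29 = 5147400.98.
At (661475, 4854551): z_contact = −109054.6 − 5037749.1 + 5147400.98 = 597.3 m.
Depth below ground = 817 − 597.3 = 220 m.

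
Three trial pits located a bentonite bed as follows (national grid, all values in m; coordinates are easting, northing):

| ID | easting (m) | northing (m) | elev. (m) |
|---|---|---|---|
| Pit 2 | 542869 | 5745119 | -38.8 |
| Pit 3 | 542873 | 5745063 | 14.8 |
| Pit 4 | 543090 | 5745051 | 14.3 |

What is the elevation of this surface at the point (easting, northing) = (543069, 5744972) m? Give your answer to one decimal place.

91.4 m

Two edge vectors: Pit 2→Pit 3 = (4, -56, 53.6), Pit 2→Pit 4 = (221, -68, 53.1).
Normal n = (Pit 2→Pit 3) × (Pit 2→Pit 4) = (671.2, 11633.2, 12104).
So ∂z/∂easting = −n_x/n_z = −0.055452743 and ∂z/∂northing = −n_y/n_z = −0.961103767.
Intercept c from Pit 2: -38.8 + 30103.58 + 5521655.51 = 5551720.29.
At (543069, 5744972): z = −30114.7 − 5521514.2 + 5551720.29 = 91.4 m.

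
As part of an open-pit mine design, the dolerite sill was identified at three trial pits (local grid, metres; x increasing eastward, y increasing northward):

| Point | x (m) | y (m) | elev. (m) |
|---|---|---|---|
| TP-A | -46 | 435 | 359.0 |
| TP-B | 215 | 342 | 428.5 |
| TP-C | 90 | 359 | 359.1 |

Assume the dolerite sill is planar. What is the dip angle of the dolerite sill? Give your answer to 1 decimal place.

56.4°

Let the plane be z = a·x + b·y + c.
TP-B−TP-A: 261a − 93b = 69.5;  TP-C−TP-A: 136a − 76b = 0.1.
Solving gives a = 0.73354, b = 1.31134.
Gradient magnitude |∇z| = √(a² + b²) = √(0.53808 + 1.71961) = 1.50256.
True dip = arctan(1.50256) = 56.4°, dipping toward SSW (azimuth ≈ 209°).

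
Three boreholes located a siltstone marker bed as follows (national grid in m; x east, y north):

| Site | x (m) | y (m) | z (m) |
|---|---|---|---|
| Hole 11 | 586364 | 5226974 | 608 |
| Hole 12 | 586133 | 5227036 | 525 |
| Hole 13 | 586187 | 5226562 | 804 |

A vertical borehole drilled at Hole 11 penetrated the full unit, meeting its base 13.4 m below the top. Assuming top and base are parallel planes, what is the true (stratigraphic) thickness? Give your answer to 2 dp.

Two edge vectors: Hole 11→Hole 12 = (-231, 62, -83), Hole 11→Hole 13 = (-177, -412, 196).
Normal n = (Hole 11→Hole 12) × (Hole 11→Hole 13) = (-22044, 59967, 106146).
So ∂z/∂x = −n_x/n_z = 0.20768 and ∂z/∂y = −n_y/n_z = −0.56495.
|∇z| = √(a²+b²) = 0.60191, so dip δ = arctan(0.60191) = 31.04°.
True thickness = vertical thickness × cos δ = 13.4 × cos 31.04° = 11.48 m.

11.48 m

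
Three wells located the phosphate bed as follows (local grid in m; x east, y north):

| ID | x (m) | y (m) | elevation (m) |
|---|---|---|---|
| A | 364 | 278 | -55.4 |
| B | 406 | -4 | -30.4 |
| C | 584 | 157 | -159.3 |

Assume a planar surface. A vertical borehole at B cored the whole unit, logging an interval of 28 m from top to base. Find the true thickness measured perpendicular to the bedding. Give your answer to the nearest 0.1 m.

Let the plane be z = a·x + b·y + c.
B−A: 42a − 282b = 25;  C−A: 220a − 121b = −103.9.
Solving gives a = −0.56752, b = −0.17318.
|∇z| = √(a²+b²) = 0.59335, so dip δ = arctan(0.59335) = 30.68°.
True thickness = vertical thickness × cos δ = 28 × cos 30.68° = 24.1 m.

24.1 m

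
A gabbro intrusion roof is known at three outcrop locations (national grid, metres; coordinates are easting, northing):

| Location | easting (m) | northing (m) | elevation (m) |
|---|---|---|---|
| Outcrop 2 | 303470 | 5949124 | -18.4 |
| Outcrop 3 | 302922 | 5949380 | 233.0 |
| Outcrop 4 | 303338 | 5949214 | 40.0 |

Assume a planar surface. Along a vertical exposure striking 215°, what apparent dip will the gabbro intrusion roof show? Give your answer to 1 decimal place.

Let the plane be z = a·easting + b·northing + c.
Outcrop 3−Outcrop 2: −548a + 256b = 251.4;  Outcrop 4−Outcrop 2: −132a + 90b = 58.4.
Solving gives a = −0.49431, b = −0.07609.
Unit vector along 215° is (sin 215°, cos 215°) = (-0.5736, -0.8192).
Slope in that direction = a·(-0.5736) + b·(-0.8192) = 0.34586.
Apparent dip = arctan|0.34586| = 19.1° (true dip is 26.6°, so apparent ≤ true as expected).

19.1°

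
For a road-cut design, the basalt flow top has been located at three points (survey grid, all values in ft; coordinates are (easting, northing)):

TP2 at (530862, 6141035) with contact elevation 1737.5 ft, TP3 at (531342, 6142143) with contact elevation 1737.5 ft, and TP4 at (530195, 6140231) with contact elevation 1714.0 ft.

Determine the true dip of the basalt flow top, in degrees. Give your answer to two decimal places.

Let the plane be z = a·E + b·N + c.
TP3−TP2: 480a + 1108b = 0;  TP4−TP2: −667a − 804b = −23.5.
Solving gives a = 0.07374, b = −0.03194.
Gradient magnitude |∇z| = √(a² + b²) = √(0.00544 + 0.00102) = 0.08036.
True dip = arctan(0.08036) = 4.59°, dipping toward WNW (azimuth ≈ 293°).

4.59°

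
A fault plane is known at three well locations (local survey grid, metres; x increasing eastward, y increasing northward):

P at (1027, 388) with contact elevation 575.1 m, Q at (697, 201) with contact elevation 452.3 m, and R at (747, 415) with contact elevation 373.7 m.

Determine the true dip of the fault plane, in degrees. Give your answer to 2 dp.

Let the plane be z = a·x + b·y + c.
Q−P: −330a − 187b = −122.8;  R−P: −280a + 27b = −201.4.
Solving gives a = 0.66880, b = −0.52355.
Gradient magnitude |∇z| = √(a² + b²) = √(0.44729 + 0.27411) = 0.84935.
True dip = arctan(0.84935) = 40.34°, dipping toward NW (azimuth ≈ 308°).

40.34°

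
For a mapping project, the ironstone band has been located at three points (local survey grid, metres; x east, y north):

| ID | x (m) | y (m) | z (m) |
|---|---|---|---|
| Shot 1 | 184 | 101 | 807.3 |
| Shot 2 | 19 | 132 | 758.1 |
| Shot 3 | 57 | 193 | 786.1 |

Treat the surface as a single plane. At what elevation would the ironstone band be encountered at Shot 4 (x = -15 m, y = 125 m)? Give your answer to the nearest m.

745 m

Let the plane be z = a·x + b·y + c.
Shot 2−Shot 1: −165a + 31b = −49.2;  Shot 3−Shot 1: −127a + 92b = −21.2.
Solving gives a = 0.34414, b = 0.24463.
Then c = 807.3 − a·184 − b·101 = 719.27.
At (-15, 125): z = −5.2 + 30.6 + 719.27 = 744.7 m.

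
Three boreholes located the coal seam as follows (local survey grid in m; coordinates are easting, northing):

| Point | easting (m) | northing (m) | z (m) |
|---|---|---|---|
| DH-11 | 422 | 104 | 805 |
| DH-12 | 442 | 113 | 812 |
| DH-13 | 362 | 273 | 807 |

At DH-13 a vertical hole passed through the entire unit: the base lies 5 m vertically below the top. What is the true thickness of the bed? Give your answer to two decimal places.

4.76 m

Let the plane be z = a·easting + b·northing + c.
DH-12−DH-11: 20a + 9b = 7;  DH-13−DH-11: −60a + 169b = 2.
Solving gives a = 0.29719, b = 0.11735.
|∇z| = √(a²+b²) = 0.31952, so dip δ = arctan(0.31952) = 17.72°.
True thickness = vertical thickness × cos δ = 5 × cos 17.72° = 4.76 m.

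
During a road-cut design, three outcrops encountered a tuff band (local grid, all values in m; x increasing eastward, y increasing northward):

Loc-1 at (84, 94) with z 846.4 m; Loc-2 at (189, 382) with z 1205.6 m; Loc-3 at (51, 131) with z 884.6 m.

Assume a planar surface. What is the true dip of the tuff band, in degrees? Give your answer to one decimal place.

Two edge vectors: Loc-1→Loc-2 = (105, 288, 359.2), Loc-1→Loc-3 = (-33, 37, 38.2).
Normal n = (Loc-1→Loc-2) × (Loc-1→Loc-3) = (-2288.8, -15864.6, 13389).
So ∂z/∂x = −n_x/n_z = 0.17095 and ∂z/∂y = −n_y/n_z = 1.18490.
Gradient magnitude |∇z| = √(a² + b²) = √(0.02922 + 1.40398) = 1.19717.
True dip = arctan(1.19717) = 50.1°, dipping toward S (azimuth ≈ 188°).

50.1°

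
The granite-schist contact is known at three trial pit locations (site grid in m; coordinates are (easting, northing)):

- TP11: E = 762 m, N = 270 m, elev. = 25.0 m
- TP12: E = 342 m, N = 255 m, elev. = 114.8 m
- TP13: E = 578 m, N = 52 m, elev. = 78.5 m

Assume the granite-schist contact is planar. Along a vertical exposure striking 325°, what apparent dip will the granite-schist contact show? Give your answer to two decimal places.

Let the plane be z = a·E + b·N + c.
TP12−TP11: −420a − 15b = 89.8;  TP13−TP11: −184a − 218b = 53.5.
Solving gives a = −0.21142, b = −0.06697.
Unit vector along 325° is (sin 325°, cos 325°) = (-0.5736, 0.8192).
Slope in that direction = a·(-0.5736) + b·(0.8192) = 0.06641.
Apparent dip = arctan|0.06641| = 3.80° (true dip is 12.5°, so apparent ≤ true as expected).

3.80°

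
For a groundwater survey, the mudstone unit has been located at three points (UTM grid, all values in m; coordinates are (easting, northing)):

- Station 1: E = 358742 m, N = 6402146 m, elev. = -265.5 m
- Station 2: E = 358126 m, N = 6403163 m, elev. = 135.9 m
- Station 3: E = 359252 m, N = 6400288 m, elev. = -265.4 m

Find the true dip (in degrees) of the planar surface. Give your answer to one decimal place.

Two edge vectors: Station 1→Station 2 = (-616, 1017, 401.4), Station 1→Station 3 = (510, -1858, 0.1).
Normal n = (Station 1→Station 2) × (Station 1→Station 3) = (745902.9, 204775.6, 625858).
So ∂z/∂E = −n_x/n_z = −1.19181 and ∂z/∂N = −n_y/n_z = −0.32719.
Gradient magnitude |∇z| = √(a² + b²) = √(1.42041 + 0.10705) = 1.23591.
True dip = arctan(1.23591) = 51.0°, dipping toward ENE (azimuth ≈ 075°).

51.0°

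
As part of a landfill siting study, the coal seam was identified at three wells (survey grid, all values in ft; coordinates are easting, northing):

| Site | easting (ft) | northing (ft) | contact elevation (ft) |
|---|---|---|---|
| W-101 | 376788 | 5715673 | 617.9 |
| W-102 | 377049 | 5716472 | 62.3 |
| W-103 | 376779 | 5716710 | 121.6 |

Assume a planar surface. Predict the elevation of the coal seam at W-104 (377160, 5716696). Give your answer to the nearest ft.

-118 ft

Two edge vectors: W-101→W-102 = (261, 799, -555.6), W-101→W-103 = (-9, 1037, -496.3).
Normal n = (W-101→W-102) × (W-101→W-103) = (179613.5, 134534.7, 277848).
So ∂z/∂easting = −n_x/n_z = −0.64644518 and ∂z/∂northing = −n_y/n_z = −0.48420251.
Intercept c from W-101: 617.9 + 243572.79 + 2767543.23 = 3011733.92.
At (377160, 5716696): z = −243813.3 − 2768038.6 + 3011733.92 = -117.9 ft.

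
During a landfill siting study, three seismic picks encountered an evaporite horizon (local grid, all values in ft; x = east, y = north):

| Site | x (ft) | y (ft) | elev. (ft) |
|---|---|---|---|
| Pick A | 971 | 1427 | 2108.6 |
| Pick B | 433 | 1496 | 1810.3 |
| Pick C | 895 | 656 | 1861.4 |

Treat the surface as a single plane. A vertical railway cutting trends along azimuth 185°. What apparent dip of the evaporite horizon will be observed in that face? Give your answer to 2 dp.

17.38°

Two edge vectors: Pick A→Pick B = (-538, 69, -298.3), Pick A→Pick C = (-76, -771, -247.2).
Normal n = (Pick A→Pick B) × (Pick A→Pick C) = (-247046.1, -110322.8, 420042).
So ∂z/∂x = −n_x/n_z = 0.58815 and ∂z/∂y = −n_y/n_z = 0.26265.
Unit vector along 185° is (sin 185°, cos 185°) = (-0.0872, -0.9962).
Slope in that direction = a·(-0.0872) + b·(-0.9962) = −0.31291.
Apparent dip = arctan|0.31291| = 17.38° (true dip is 32.8°, so apparent ≤ true as expected).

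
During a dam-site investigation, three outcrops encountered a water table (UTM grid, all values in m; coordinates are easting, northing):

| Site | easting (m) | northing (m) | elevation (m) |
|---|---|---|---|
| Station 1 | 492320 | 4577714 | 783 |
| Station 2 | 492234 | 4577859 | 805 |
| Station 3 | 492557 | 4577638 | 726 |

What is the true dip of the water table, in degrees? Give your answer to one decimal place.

13.3°

Two edge vectors: Station 1→Station 2 = (-86, 145, 22), Station 1→Station 3 = (237, -76, -57).
Normal n = (Station 1→Station 2) × (Station 1→Station 3) = (-6593, 312, -27829).
So ∂z/∂easting = −n_x/n_z = −0.23691 and ∂z/∂northing = −n_y/n_z = 0.01121.
Gradient magnitude |∇z| = √(a² + b²) = √(0.05613 + 0.00013) = 0.23718.
True dip = arctan(0.23718) = 13.3°, dipping toward E (azimuth ≈ 093°).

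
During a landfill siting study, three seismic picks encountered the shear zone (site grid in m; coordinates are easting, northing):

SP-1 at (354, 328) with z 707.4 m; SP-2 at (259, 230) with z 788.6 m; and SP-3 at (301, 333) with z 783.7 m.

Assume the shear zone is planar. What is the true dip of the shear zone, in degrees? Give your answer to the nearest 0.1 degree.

Two edge vectors: SP-1→SP-2 = (-95, -98, 81.2), SP-1→SP-3 = (-53, 5, 76.3).
Normal n = (SP-1→SP-2) × (SP-1→SP-3) = (-7883.4, 2944.9, -5669).
So ∂z/∂easting = −n_x/n_z = −1.39062 and ∂z/∂northing = −n_y/n_z = 0.51947.
Gradient magnitude |∇z| = √(a² + b²) = √(1.93381 + 0.26985) = 1.48447.
True dip = arctan(1.48447) = 56.0°, dipping toward ESE (azimuth ≈ 110°).

56.0°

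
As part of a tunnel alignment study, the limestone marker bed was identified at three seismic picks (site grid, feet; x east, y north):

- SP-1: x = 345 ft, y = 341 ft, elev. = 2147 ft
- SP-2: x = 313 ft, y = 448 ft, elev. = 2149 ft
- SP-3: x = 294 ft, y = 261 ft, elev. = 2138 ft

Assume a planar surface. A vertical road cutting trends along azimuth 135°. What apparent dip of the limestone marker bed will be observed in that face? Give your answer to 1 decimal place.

2.1°

Let the plane be z = a·x + b·y + c.
SP-2−SP-1: −32a + 107b = 2;  SP-3−SP-1: −51a − 80b = −9.
Solving gives a = 0.10016, b = 0.04865.
Unit vector along 135° is (sin 135°, cos 135°) = (0.7071, -0.7071).
Slope in that direction = a·(0.7071) + b·(-0.7071) = 0.03643.
Apparent dip = arctan|0.03643| = 2.1° (true dip is 6.4°, so apparent ≤ true as expected).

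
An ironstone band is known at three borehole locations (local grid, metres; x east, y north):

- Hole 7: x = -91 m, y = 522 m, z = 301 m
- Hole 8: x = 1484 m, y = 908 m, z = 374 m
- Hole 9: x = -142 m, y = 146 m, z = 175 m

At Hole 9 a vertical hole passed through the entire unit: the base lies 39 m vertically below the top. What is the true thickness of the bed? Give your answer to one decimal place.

Let the plane be z = a·x + b·y + c.
Hole 8−Hole 7: 1575a + 386b = 73;  Hole 9−Hole 7: −51a − 376b = −126.
Solving gives a = −0.03701, b = 0.34013.
|∇z| = √(a²+b²) = 0.34213, so dip δ = arctan(0.34213) = 18.89°.
True thickness = vertical thickness × cos δ = 39 × cos 18.89° = 36.9 m.

36.9 m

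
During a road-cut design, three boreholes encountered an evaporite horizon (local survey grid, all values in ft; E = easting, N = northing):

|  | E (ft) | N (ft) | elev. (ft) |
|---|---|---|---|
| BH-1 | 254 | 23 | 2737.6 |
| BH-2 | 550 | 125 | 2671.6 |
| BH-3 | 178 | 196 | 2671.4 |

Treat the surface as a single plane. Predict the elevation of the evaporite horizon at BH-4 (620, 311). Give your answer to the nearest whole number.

Let the plane be z = a·E + b·N + c.
BH-2−BH-1: 296a + 102b = −66;  BH-3−BH-1: −76a + 173b = −66.2.
Solving gives a = −0.07913, b = −0.41742.
Then c = 2737.6 − a·254 − b·23 = 2767.30.
At (620, 311): z = −49.1 − 129.8 + 2767.30 = 2588.4 ft.

2588 ft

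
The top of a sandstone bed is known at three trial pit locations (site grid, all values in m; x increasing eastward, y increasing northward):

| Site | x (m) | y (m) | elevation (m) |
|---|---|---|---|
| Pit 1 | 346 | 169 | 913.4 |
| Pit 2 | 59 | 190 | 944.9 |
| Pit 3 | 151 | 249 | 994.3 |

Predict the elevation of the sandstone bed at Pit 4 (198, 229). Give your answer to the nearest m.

Two edge vectors: Pit 1→Pit 2 = (-287, 21, 31.5), Pit 1→Pit 3 = (-195, 80, 80.9).
Normal n = (Pit 1→Pit 2) × (Pit 1→Pit 3) = (-821.1, 17075.8, -18865).
So ∂z/∂x = −n_x/n_z = −0.04353 and ∂z/∂y = −n_y/n_z = 0.90516.
Intercept c from Pit 1: 913.4 + 15.06 − 152.97 = 775.49.
At (198, 229): z = −8.6 + 207.3 + 775.49 = 974.2 m.

974 m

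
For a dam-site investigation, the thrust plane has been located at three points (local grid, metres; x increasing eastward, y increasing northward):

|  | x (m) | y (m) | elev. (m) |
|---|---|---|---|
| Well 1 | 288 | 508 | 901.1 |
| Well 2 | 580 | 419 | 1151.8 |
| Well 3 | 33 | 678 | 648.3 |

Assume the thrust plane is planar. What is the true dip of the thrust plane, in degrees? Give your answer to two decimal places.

Two edge vectors: Well 1→Well 2 = (292, -89, 250.7), Well 1→Well 3 = (-255, 170, -252.8).
Normal n = (Well 1→Well 2) × (Well 1→Well 3) = (-20119.8, 9889.1, 26945).
So ∂z/∂x = −n_x/n_z = 0.74670 and ∂z/∂y = −n_y/n_z = −0.36701.
Gradient magnitude |∇z| = √(a² + b²) = √(0.55756 + 0.13470) = 0.83202.
True dip = arctan(0.83202) = 39.76°, dipping toward WNW (azimuth ≈ 296°).

39.76°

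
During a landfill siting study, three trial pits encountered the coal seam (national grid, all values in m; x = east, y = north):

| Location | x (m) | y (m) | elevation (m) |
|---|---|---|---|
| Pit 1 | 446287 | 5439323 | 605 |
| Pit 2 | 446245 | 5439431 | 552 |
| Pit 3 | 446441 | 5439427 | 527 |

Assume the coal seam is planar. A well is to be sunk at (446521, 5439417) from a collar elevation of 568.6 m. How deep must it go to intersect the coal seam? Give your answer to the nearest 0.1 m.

Two edge vectors: Pit 1→Pit 2 = (-42, 108, -53), Pit 1→Pit 3 = (154, 104, -78).
Normal n = (Pit 1→Pit 2) × (Pit 1→Pit 3) = (-2912, -11438, -21000).
So ∂z/∂x = −n_x/n_z = −0.138666667 and ∂z/∂y = −n_y/n_z = −0.544666667.
Intercept c from Pit 1: 605 + 61885.13 + 2962617.93 = 3025108.06.
At (446521, 5439417): z_contact = −61917.58 − 2962669.13 + 3025108.06 = 521.35 m.
Depth below ground = 568.6 − 521.35 = 47.2 m.

47.2 m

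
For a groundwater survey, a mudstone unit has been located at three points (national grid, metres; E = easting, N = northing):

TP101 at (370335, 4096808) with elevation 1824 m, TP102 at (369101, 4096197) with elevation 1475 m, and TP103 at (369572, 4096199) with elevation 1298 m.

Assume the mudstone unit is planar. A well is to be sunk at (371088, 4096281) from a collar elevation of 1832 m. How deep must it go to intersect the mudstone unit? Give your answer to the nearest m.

1002 m

Let the plane be z = a·E + b·N + c.
TP102−TP101: −1234a − 611b = −349;  TP103−TP101: −763a − 609b = −526.
Solving gives a = −0.38149331, b = 1.34167388.
Then c = 1824 − a·370335 − b·4096808 = −5353475.96.
At (371088, 4096281): z_contact = −141567.6 + 5495873.2 − 5353475.96 = 829.7 m.
Depth below ground = 1832 − 829.7 = 1002 m.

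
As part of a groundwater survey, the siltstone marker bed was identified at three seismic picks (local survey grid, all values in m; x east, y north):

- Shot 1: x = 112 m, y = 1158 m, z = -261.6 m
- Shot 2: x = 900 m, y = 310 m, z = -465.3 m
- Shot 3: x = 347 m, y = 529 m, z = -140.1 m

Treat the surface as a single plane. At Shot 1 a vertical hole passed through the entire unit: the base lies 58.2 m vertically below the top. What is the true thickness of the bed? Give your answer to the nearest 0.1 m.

42.9 m

Let the plane be z = a·x + b·y + c.
Shot 2−Shot 1: 788a − 848b = −203.7;  Shot 3−Shot 1: 235a − 629b = 121.5.
Solving gives a = −0.77996, b = −0.48457.
|∇z| = √(a²+b²) = 0.91823, so dip δ = arctan(0.91823) = 42.56°.
True thickness = vertical thickness × cos δ = 58.2 × cos 42.56° = 42.9 m.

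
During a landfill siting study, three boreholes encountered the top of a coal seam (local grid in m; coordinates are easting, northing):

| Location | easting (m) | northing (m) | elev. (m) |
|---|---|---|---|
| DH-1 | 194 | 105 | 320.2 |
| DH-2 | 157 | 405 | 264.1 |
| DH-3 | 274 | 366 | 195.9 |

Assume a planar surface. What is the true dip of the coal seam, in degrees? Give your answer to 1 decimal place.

Two edge vectors: DH-1→DH-2 = (-37, 300, -56.1), DH-1→DH-3 = (80, 261, -124.3).
Normal n = (DH-1→DH-2) × (DH-1→DH-3) = (-22647.9, -9087.1, -33657).
So ∂z/∂easting = −n_x/n_z = −0.67290 and ∂z/∂northing = −n_y/n_z = −0.26999.
Gradient magnitude |∇z| = √(a² + b²) = √(0.45280 + 0.07290) = 0.72505.
True dip = arctan(0.72505) = 35.9°, dipping toward ENE (azimuth ≈ 068°).

35.9°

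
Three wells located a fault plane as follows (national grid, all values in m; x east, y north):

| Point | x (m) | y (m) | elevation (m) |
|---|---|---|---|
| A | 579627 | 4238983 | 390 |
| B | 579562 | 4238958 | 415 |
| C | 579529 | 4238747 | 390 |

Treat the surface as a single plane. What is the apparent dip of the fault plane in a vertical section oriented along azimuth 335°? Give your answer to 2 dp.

Two edge vectors: A→B = (-65, -25, 25), A→C = (-98, -236, 0).
Normal n = (A→B) × (A→C) = (5900, -2450, 12890).
So ∂z/∂x = −n_x/n_z = −0.45772 and ∂z/∂y = −n_y/n_z = 0.19007.
Unit vector along 335° is (sin 335°, cos 335°) = (-0.4226, 0.9063).
Slope in that direction = a·(-0.4226) + b·(0.9063) = 0.36570.
Apparent dip = arctan|0.36570| = 20.09° (true dip is 26.4°, so apparent ≤ true as expected).

20.09°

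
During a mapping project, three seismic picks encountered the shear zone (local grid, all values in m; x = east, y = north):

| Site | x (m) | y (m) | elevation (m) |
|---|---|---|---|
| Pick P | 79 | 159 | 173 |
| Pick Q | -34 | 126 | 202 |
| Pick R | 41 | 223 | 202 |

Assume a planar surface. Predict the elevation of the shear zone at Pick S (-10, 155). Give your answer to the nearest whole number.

201 m

Let the plane be z = a·x + b·y + c.
Pick Q−Pick P: −113a − 33b = 29;  Pick R−Pick P: −38a + 64b = 29.
Solving gives a = −0.33149, b = 0.25630.
Then c = 173 − a·79 − b·159 = 158.44.
At (-10, 155): z = 3.3 + 39.7 + 158.44 = 201.5 m.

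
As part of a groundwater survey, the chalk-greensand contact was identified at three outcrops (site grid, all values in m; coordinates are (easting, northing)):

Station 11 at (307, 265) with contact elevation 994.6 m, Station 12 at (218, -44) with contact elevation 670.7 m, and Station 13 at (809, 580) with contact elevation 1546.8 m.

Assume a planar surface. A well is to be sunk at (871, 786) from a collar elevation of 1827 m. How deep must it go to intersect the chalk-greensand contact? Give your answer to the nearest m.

Let the plane be z = a·E + b·N + c.
Station 12−Station 11: −89a − 309b = −323.9;  Station 13−Station 11: 502a + 315b = 552.2.
Solving gives a = 0.53981, b = 0.89274.
Then c = 994.6 − a·307 − b·265 = 592.30.
At (871, 786): z_contact = 470.2 + 701.7 + 592.30 = 1764.2 m.
Depth below ground = 1827 − 1764.2 = 63 m.

63 m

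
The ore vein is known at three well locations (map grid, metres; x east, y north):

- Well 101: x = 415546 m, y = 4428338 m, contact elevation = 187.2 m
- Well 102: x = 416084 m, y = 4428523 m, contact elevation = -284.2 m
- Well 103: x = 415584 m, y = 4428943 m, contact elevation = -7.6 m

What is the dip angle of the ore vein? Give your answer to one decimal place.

39.6°

Let the plane be z = a·x + b·y + c.
Well 102−Well 101: 538a + 185b = −471.4;  Well 103−Well 101: 38a + 605b = −194.8.
Solving gives a = −0.78239, b = −0.27284.
Gradient magnitude |∇z| = √(a² + b²) = √(0.61213 + 0.07444) = 0.82860.
True dip = arctan(0.82860) = 39.6°, dipping toward ENE (azimuth ≈ 071°).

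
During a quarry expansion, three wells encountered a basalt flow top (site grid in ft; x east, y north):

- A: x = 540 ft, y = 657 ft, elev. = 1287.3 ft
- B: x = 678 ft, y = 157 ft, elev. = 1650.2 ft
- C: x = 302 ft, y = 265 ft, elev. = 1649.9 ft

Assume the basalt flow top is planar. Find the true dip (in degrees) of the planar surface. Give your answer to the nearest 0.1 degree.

Two edge vectors: A→B = (138, -500, 362.9), A→C = (-238, -392, 362.6).
Normal n = (A→B) × (A→C) = (-39043.2, -136409, -173096).
So ∂z/∂x = −n_x/n_z = −0.22556 and ∂z/∂y = −n_y/n_z = −0.78805.
Gradient magnitude |∇z| = √(a² + b²) = √(0.05088 + 0.62103) = 0.81970.
True dip = arctan(0.81970) = 39.3°, dipping toward NNE (azimuth ≈ 016°).

39.3°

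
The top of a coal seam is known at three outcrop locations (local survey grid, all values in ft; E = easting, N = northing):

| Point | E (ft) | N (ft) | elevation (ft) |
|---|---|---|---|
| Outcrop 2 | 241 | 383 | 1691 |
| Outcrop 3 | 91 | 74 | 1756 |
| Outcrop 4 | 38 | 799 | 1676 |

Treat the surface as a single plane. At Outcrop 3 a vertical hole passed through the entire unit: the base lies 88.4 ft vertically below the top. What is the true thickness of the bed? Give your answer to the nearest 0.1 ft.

86.4 ft

Two edge vectors: Outcrop 2→Outcrop 3 = (-150, -309, 65), Outcrop 2→Outcrop 4 = (-203, 416, -15).
Normal n = (Outcrop 2→Outcrop 3) × (Outcrop 2→Outcrop 4) = (-22405, -15445, -125127).
So ∂z/∂E = −n_x/n_z = −0.17906 and ∂z/∂N = −n_y/n_z = −0.12343.
|∇z| = √(a²+b²) = 0.21748, so dip δ = arctan(0.21748) = 12.27°.
True thickness = vertical thickness × cos δ = 88.4 × cos 12.27° = 86.4 ft.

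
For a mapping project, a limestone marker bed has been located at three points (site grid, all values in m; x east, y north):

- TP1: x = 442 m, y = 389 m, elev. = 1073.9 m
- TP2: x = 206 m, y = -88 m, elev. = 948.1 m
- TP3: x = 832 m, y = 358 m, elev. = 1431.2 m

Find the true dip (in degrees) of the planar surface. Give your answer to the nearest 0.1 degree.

42.6°

Two edge vectors: TP1→TP2 = (-236, -477, -125.8), TP1→TP3 = (390, -31, 357.3).
Normal n = (TP1→TP2) × (TP1→TP3) = (-174331.9, 35260.8, 193346).
So ∂z/∂x = −n_x/n_z = 0.90166 and ∂z/∂y = −n_y/n_z = −0.18237.
Gradient magnitude |∇z| = √(a² + b²) = √(0.81299 + 0.03326) = 0.91992.
True dip = arctan(0.91992) = 42.6°, dipping toward WNW (azimuth ≈ 281°).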